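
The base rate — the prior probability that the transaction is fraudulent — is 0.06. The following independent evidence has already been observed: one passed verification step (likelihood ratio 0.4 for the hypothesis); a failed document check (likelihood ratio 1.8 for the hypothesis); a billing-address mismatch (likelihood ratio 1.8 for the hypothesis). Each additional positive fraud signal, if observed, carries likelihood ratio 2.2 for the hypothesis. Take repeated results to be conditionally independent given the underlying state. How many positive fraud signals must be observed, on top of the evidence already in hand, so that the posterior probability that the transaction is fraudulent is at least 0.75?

5

Prior odds = 0.06/0.94 = 3/47.
Combined Bayes factor of the evidence already in hand = 0.4 × 1.8 × 1.8 = 1.296.
Odds after that evidence = (3/47) × 1.296 = 486/5875.
Target odds = 0.75/0.25 = 3.
Need 2.2ⁿ ≥ 3 ÷ (486/5875) = 5875/162.
2.2⁴ = 23.4256 falls short of 5875/162 but 2.2⁵ = 51.53632 reaches it, so n = 5.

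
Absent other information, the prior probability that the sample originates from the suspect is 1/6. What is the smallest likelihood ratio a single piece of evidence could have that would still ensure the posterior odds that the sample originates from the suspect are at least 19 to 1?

Prior odds = (1/6)/(5/6) = 0.2.
Target odds = 19.
Required Bayes factor = 19 ÷ 0.2 = 95.

95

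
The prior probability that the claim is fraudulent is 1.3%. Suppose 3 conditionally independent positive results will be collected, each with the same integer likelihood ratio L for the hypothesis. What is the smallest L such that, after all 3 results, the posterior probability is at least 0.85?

Prior odds = 0.013/0.987 = 13/987.
Target odds = 0.85/0.15 = 17/3.
Need L³ ≥ 17/3 ÷ (13/987) = 5593/13.
7³ = 343 < 5593/13 ≤ 512 = 8³, so L = 8.

8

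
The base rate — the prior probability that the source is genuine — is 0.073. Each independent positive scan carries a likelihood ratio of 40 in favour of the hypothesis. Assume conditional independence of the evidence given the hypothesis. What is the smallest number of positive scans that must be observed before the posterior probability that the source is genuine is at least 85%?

Prior odds = 0.073/0.927 = 73/927.
Likelihood ratio per positive scan = 40.
Target odds: 0.85 ÷ 0.15 = 17/3.
Need (73/927) × 40ⁿ ≥ 17/3, i.e. 40ⁿ ≥ 5253/73.
40¹ = 40 falls short of 5253/73 but 40² = 1600 reaches it, so n = 2.

2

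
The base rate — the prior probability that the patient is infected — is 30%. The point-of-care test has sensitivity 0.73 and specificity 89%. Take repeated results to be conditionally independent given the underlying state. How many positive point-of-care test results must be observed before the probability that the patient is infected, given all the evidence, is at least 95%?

Prior odds = 0.3/0.7 = 3/7.
False-positive rate = 1 − 0.89 = 0.11; likelihood ratio of a positive = 0.73/0.11 = 73/11.
Target odds: 0.95 ÷ 0.05 = 19.
Require (73/11)ⁿ ≥ 19 ÷ (3/7) = 133/3.
(73/11)² = 5329/121 falls short of 133/3 but (73/11)³ = 389017/1331 reaches it, so n = 3.

3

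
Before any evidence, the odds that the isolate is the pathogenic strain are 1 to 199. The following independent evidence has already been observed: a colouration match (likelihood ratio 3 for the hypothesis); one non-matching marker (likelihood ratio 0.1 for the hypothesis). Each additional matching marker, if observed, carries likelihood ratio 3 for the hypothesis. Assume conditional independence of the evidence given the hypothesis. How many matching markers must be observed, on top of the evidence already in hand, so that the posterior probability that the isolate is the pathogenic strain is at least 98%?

10

Prior odds = 1/199.
Combined Bayes factor of the evidence already in hand = 3 × 0.1 = 0.3.
Odds after that evidence = (1/199) × 0.3 = 3/1990.
Target odds = 0.98/0.02 = 49.
Need 3ⁿ ≥ 49 ÷ (3/1990) = 97510/3.
3⁹ = 19683 falls short of 97510/3 but 3¹⁰ = 59049 reaches it, so n = 10.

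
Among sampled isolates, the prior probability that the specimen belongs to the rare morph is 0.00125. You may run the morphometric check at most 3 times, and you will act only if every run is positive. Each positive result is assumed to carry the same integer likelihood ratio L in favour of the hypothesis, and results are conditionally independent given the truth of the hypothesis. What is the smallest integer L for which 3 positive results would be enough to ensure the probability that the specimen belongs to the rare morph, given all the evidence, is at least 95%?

25

Prior odds = 0.00125/0.99875 = 1/799.
Target odds = 0.95/0.05 = 19.
Need L³ ≥ 19 ÷ (1/799) = 15181.
24³ = 13824 < 15181 ≤ 15625 = 25³, so L = 25.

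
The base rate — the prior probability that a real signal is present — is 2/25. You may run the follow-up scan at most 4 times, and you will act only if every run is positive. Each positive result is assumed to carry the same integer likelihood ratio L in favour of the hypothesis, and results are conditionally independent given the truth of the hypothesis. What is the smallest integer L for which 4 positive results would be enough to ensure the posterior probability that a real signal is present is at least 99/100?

6

Prior odds = 0.08/0.92 = 2/23.
Target odds = 0.99/0.01 = 99.
Need L⁴ ≥ 99 ÷ (2/23) = 1138.5.
5⁴ = 625 < 1138.5 ≤ 1296 = 6⁴, so L = 6.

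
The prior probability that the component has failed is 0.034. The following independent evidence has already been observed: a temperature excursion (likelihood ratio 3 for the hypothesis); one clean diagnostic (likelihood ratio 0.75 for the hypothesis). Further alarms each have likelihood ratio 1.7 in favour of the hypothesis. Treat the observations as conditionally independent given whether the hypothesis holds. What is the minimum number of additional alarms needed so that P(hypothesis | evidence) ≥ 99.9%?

18

Prior odds = 0.034/0.966 = 17/483.
Combined Bayes factor of the evidence already in hand = 3 × 0.75 = 2.25.
Odds after that evidence = (17/483) × 2.25 = 51/644.
Target odds = 0.999/0.001 = 999.
Need 1.7ⁿ ≥ 999 ÷ (51/644) = 214452/17.
1.7¹⁷ ≈8272.4 falls short of 214452/17 but 1.7¹⁸ ≈14063.1 reaches it, so n = 18.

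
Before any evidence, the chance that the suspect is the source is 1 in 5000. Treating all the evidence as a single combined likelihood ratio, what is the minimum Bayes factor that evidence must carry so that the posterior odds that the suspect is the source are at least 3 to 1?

Prior odds = 0.0002/0.9998 = 1/4999.
Target odds = 3.
Required Bayes factor = 3 ÷ (1/4999) = 14997.

14997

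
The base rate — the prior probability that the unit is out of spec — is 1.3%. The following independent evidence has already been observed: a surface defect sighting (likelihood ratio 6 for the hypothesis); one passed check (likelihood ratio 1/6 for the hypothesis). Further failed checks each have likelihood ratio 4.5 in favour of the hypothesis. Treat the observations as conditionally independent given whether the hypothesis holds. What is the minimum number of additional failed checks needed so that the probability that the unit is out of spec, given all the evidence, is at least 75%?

Prior odds = 0.013/0.987 = 13/987.
Combined Bayes factor of the evidence already in hand = 6 × (1/6) = 1.
Odds after that evidence = (13/987) × 1 = 13/987.
Target odds = 0.75/0.25 = 3.
Need 4.5ⁿ ≥ 3 ÷ (13/987) = 2961/13.
4.5³ = 91.125 falls short of 2961/13 but 4.5⁴ = 410.0625 reaches it, so n = 4.

4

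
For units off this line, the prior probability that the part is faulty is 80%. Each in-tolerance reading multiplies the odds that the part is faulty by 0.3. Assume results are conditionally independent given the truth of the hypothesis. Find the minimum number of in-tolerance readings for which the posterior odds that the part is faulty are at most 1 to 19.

4

Prior odds = 0.8/0.2 = 4.
Likelihood ratio per in-tolerance reading = 0.3.
Target odds = 1/19.
Require 0.3ⁿ ≤ 1/19 ÷ 4 = 1/76.
0.3³ = 0.027 is still above 1/76 but 0.3⁴ = 0.0081 is at or below it, so n = 4.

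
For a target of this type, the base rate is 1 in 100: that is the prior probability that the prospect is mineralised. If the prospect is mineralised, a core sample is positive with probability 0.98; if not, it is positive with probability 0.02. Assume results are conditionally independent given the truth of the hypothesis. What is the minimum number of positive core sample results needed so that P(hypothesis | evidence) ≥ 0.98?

3

Prior odds: 0.01 ÷ 0.99 = 1/99.
Likelihood ratio of a positive = 0.98/0.02 = 49.
Target odds: 0.98 ÷ 0.02 = 49.
Require 49ⁿ ≥ 49 ÷ (1/99) = 4851.
49² = 2401 falls short of 4851 but 49³ = 117649 reaches it, so n = 3.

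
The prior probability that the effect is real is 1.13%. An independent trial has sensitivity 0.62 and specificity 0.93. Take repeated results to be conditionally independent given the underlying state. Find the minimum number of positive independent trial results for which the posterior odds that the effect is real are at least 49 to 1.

4

Prior odds: 0.0113 ÷ 0.9887 = 113/9887.
False-positive rate = 1 − 0.93 = 0.07; likelihood ratio of a positive = 0.62/0.07 = 62/7.
Target odds = 49.
Need (113/9887) × (62/7)ⁿ ≥ 49, i.e. (62/7)ⁿ ≥ 484463/113.
(62/7)³ = 238328/343 falls short of 484463/113 but (62/7)⁴ = 14776336/2401 reaches it, so n = 4.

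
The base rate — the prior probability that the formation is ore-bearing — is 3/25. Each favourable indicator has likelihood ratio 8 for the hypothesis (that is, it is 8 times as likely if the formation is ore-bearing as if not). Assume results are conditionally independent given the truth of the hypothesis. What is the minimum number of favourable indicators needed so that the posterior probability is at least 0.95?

Prior odds: 0.12 ÷ 0.88 = 3/22.
Likelihood ratio per favourable indicator = 8.
Target posterior odds = 0.95/0.05 = 19.
Need (3/22) × 8ⁿ ≥ 19, i.e. 8ⁿ ≥ 418/3.
8² = 64 falls short of 418/3 but 8³ = 512 reaches it, so n = 3.

3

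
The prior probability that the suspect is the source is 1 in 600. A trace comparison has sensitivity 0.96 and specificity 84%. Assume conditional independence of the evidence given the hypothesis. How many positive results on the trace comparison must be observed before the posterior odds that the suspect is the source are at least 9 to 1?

Prior odds = (1/600)/(599/600) = 1/599.
False-positive rate = 1 − 0.84 = 0.16; likelihood ratio of a positive = 0.96/0.16 = 6.
Target odds = 9.
Need (1/599) × 6ⁿ ≥ 9, i.e. 6ⁿ ≥ 5391.
6⁴ = 1296 falls short of 5391 but 6⁵ = 7776 reaches it, so n = 5.

5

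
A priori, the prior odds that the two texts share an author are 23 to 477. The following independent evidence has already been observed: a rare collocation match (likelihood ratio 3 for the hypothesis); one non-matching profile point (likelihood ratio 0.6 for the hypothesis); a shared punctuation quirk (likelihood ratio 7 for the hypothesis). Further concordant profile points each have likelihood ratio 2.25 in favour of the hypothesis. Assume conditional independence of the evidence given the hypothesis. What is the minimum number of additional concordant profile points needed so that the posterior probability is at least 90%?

Prior odds = 23/477.
Combined Bayes factor of the evidence already in hand = 3 × 0.6 × 7 = 12.6.
Odds after that evidence = (23/477) × 12.6 = 161/265.
Target odds = 0.9/0.1 = 9.
Need 2.25ⁿ ≥ 9 ÷ (161/265) = 2385/161.
2.25³ = 11.390625 falls short of 2385/161 but 2.25⁴ = 25.62890625 reaches it, so n = 4.

4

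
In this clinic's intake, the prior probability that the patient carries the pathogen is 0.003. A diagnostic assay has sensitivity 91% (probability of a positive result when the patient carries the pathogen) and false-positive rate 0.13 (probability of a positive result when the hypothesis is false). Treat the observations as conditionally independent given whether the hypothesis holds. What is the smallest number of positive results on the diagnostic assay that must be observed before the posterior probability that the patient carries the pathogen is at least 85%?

Prior odds: 0.003 ÷ 0.997 = 3/997.
Likelihood ratio of a positive result = 0.91/0.13 = 7.
Target odds: 0.85 ÷ 0.15 = 17/3.
Require 7ⁿ ≥ 17/3 ÷ (3/997) = 16949/9.
7³ = 343 falls short of 16949/9 but 7⁴ = 2401 reaches it, so n = 4.

4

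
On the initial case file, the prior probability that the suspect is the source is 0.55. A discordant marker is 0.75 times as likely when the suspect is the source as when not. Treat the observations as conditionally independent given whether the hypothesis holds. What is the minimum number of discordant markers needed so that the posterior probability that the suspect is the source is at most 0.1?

9

Prior odds = 0.55/0.45 = 11/9.
Likelihood ratio per discordant marker = 0.75.
Target posterior odds = 0.1/0.9 = 1/9.
Need (11/9) × 0.75ⁿ ≤ 1/9, i.e. 0.75ⁿ ≤ 1/11.
0.75⁸ = 6561/65536 is still above 1/11 but 0.75⁹ = 19683/262144 is at or below it, so n = 9.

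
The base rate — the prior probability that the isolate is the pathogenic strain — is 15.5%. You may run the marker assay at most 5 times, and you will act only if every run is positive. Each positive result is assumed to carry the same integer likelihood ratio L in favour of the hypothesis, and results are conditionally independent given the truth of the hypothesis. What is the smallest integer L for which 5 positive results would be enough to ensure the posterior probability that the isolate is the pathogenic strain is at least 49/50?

4

Prior odds = 0.155/0.845 = 31/169.
Target odds = 0.98/0.02 = 49.
Need L⁵ ≥ 49 ÷ (31/169) = 8281/31.
3⁵ = 243 < 8281/31 ≤ 1024 = 4⁵, so L = 4.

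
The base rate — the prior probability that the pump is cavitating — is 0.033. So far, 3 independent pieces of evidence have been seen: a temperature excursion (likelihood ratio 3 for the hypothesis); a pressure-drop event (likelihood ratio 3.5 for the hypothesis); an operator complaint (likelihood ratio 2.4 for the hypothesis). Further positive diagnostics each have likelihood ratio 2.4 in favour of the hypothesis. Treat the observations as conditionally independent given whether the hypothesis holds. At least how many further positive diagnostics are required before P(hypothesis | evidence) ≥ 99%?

6

Prior odds = 0.033/0.967 = 33/967.
Combined Bayes factor of the evidence already in hand = 3 × 3.5 × 2.4 = 25.2.
Odds after that evidence = (33/967) × 25.2 = 4158/4835.
Target odds = 0.99/0.01 = 99.
Need 2.4ⁿ ≥ 99 ÷ (4158/4835) = 4835/42.
2.4⁵ = 79.62624 falls short of 4835/42 but 2.4⁶ = 2985984/15625 reaches it, so n = 6.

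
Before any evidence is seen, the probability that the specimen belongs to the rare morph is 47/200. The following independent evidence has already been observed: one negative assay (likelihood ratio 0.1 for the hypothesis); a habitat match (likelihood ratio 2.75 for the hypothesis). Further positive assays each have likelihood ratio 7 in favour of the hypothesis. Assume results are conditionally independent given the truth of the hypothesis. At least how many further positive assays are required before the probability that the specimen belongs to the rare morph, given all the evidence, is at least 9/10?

3

Prior odds = 0.235/0.765 = 47/153.
Combined Bayes factor of the evidence already in hand = 0.1 × 2.75 = 0.275.
Odds after that evidence = (47/153) × 0.275 = 517/6120.
Target odds = 0.9/0.1 = 9.
Need 7ⁿ ≥ 9 ÷ (517/6120) = 55080/517.
7² = 49 falls short of 55080/517 but 7³ = 343 reaches it, so n = 3.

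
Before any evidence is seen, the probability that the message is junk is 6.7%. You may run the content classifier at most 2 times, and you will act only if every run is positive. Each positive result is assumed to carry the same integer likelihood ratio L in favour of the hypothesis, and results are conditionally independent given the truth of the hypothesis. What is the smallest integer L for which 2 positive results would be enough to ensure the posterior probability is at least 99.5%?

Prior odds = 0.067/0.933 = 67/933.
Target odds = 0.995/0.005 = 199.
Need L² ≥ 199 ÷ (67/933) = 185667/67.
52² = 2704 < 185667/67 ≤ 2809 = 53², so L = 53.

53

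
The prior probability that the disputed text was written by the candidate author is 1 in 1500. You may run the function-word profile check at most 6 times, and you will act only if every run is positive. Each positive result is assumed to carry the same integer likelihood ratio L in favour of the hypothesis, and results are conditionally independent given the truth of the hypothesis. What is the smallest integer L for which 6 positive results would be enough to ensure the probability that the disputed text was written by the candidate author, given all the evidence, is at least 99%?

Prior odds = (1/1500)/(1499/1500) = 1/1499.
Target odds = 0.99/0.01 = 99.
Need L⁶ ≥ 99 ÷ (1/1499) = 148401.
7⁶ = 117649 < 148401 ≤ 262144 = 8⁶, so L = 8.

8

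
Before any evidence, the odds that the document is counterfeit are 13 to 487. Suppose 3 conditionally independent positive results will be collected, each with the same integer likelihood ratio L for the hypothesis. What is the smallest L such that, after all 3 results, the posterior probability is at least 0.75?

Prior odds = 13/487.
Target odds = 0.75/0.25 = 3.
Need L³ ≥ 3 ÷ (13/487) = 1461/13.
4³ = 64 < 1461/13 ≤ 125 = 5³, so L = 5.

5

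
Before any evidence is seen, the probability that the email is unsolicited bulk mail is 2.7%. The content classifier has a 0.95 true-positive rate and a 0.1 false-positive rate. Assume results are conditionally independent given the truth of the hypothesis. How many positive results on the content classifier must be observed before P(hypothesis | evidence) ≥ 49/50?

4

Prior odds: 0.027 ÷ 0.973 = 27/973.
Likelihood ratio of a positive result = 0.95/0.1 = 9.5.
Target odds: 0.98 ÷ 0.02 = 49.
Require 9.5ⁿ ≥ 49 ÷ (27/973) = 47677/27.
9.5³ = 857.375 falls short of 47677/27 but 9.5⁴ = 8145.0625 reaches it, so n = 4.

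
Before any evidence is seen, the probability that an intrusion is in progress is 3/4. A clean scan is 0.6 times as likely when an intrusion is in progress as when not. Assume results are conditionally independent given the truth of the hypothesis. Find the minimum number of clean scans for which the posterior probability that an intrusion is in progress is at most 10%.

Prior odds: 0.75 ÷ 0.25 = 3.
Likelihood ratio per clean scan = 0.6.
Target odds: 0.1 ÷ 0.9 = 1/9.
Require 0.6ⁿ ≤ 1/9 ÷ 3 = 1/27.
0.6⁶ = 729/15625 is still above 1/27 but 0.6⁷ = 2187/78125 is at or below it, so n = 7.

7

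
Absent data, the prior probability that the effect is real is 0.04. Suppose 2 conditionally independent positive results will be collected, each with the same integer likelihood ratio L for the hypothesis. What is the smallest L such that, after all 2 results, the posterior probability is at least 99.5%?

Prior odds = 0.04/0.96 = 1/24.
Target odds = 0.995/0.005 = 199.
Need L² ≥ 199 ÷ (1/24) = 4776.
69² = 4761 < 4776 ≤ 4900 = 70², so L = 70.

70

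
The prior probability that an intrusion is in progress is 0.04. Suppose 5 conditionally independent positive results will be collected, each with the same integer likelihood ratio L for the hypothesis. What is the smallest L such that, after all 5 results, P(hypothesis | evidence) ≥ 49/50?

5

Prior odds = 0.04/0.96 = 1/24.
Target odds = 0.98/0.02 = 49.
Need L⁵ ≥ 49 ÷ (1/24) = 1176.
4⁵ = 1024 < 1176 ≤ 3125 = 5⁵, so L = 5.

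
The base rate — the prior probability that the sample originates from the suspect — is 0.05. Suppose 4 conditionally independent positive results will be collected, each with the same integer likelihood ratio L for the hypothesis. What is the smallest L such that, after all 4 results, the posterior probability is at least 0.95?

5

Prior odds = 0.05/0.95 = 1/19.
Target odds = 0.95/0.05 = 19.
Need L⁴ ≥ 19 ÷ (1/19) = 361.
4⁴ = 256 < 361 ≤ 625 = 5⁴, so L = 5.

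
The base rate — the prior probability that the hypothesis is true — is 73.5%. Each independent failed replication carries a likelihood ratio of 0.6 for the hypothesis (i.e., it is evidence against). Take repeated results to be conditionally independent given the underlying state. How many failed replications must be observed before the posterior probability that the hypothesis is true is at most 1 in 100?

Prior odds = 0.735/0.265 = 147/53.
Likelihood ratio per failed replication = 0.6.
Target odds: 0.01 ÷ 0.99 = 1/99.
Require 0.6ⁿ ≤ 1/99 ÷ (147/53) = 53/14553.
0.6¹⁰ = 59049/9765625 is still above 53/14553 but 0.6¹¹ = 177147/48828125 is at or below it, so n = 11.

11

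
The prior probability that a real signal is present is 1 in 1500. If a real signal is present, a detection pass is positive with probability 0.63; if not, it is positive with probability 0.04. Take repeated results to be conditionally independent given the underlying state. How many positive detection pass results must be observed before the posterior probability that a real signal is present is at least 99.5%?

Prior odds: (1/1500) ÷ (1499/1500) = 1/1499.
Likelihood ratio of a positive = 0.63/0.04 = 15.75.
Target odds: 0.995 ÷ 0.005 = 199.
Need (1/1499) × 15.75ⁿ ≥ 199, i.e. 15.75ⁿ ≥ 298301.
15.75⁴ = 15752961/256 falls short of 298301 but 15.75⁵ = 992436543/1024 reaches it, so n = 5.

5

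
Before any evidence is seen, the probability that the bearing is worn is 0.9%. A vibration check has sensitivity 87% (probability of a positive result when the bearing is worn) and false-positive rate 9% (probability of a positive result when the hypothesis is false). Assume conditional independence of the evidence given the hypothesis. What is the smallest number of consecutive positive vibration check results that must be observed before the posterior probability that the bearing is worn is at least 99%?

5

Prior odds = 0.009/0.991 = 9/991.
Likelihood ratio of a positive result = 0.87/0.09 = 29/3.
Target posterior odds = 0.99/0.01 = 99.
Need (9/991) × (29/3)ⁿ ≥ 99, i.e. (29/3)ⁿ ≥ 10901.
(29/3)⁴ = 707281/81 falls short of 10901 but (29/3)⁵ = 20511149/243 reaches it, so n = 5.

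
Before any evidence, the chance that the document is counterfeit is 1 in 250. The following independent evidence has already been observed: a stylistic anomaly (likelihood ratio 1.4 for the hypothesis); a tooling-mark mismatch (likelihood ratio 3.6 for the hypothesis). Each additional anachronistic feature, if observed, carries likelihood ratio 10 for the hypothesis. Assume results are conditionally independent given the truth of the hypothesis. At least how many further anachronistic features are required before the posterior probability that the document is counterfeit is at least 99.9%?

Prior odds = 0.004/0.996 = 1/249.
Combined Bayes factor of the evidence already in hand = 1.4 × 3.6 = 5.04.
Odds after that evidence = (1/249) × 5.04 = 42/2075.
Target odds = 0.999/0.001 = 999.
Need 10ⁿ ≥ 999 ÷ (42/2075) = 690975/14.
10⁴ = 10000 falls short of 690975/14 but 10⁵ = 100000 reaches it, so n = 5.

5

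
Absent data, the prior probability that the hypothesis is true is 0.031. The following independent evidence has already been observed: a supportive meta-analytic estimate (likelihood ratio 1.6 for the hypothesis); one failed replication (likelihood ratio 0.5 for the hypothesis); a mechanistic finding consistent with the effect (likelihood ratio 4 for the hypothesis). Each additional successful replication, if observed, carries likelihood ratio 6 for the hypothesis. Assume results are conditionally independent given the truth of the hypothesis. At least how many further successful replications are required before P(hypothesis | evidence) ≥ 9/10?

3

Prior odds = 0.031/0.969 = 31/969.
Combined Bayes factor of the evidence already in hand = 1.6 × 0.5 × 4 = 3.2.
Odds after that evidence = (31/969) × 3.2 = 496/4845.
Target odds = 0.9/0.1 = 9.
Need 6ⁿ ≥ 9 ÷ (496/4845) = 43605/496.
6² = 36 falls short of 43605/496 but 6³ = 216 reaches it, so n = 3.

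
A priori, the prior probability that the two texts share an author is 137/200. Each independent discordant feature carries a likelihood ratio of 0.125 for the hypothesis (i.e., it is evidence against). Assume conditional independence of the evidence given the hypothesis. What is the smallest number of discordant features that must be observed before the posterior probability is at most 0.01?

Prior odds = 0.685/0.315 = 137/63.
Likelihood ratio per discordant feature = 0.125.
Target posterior odds = 0.01/0.99 = 1/99.
Need (137/63) × 0.125ⁿ ≤ 1/99, i.e. 0.125ⁿ ≤ 7/1507.
0.125² = 0.015625 is still above 7/1507 but 0.125³ = 0.001953125 is at or below it, so n = 3.

3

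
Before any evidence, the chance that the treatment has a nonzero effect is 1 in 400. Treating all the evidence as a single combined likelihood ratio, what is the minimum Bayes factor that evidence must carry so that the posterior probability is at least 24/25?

9576

Prior odds = 0.0025/0.9975 = 1/399.
Target odds = 0.96/0.04 = 24.
Required Bayes factor = 24 ÷ (1/399) = 9576.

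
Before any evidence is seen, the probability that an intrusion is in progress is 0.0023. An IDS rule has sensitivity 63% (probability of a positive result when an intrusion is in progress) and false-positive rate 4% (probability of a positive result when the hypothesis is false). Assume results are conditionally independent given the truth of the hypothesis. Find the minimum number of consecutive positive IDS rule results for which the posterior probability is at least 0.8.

Prior odds = 0.0023/0.9977 = 23/9977.
Likelihood ratio of a positive result = 0.63/0.04 = 15.75.
Target odds: 0.8 ÷ 0.2 = 4.
Require 15.75ⁿ ≥ 4 ÷ (23/9977) = 39908/23.
15.75² = 248.0625 falls short of 39908/23 but 15.75³ = 3906.984375 reaches it, so n = 3.

3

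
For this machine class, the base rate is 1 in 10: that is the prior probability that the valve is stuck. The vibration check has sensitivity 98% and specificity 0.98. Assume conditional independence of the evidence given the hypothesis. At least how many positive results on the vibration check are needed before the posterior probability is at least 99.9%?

Prior odds = 0.1/0.9 = 1/9.
False-positive rate = 1 − 0.98 = 0.02; likelihood ratio of a positive = 0.98/0.02 = 49.
Target odds: 0.999 ÷ 0.001 = 999.
Need (1/9) × 49ⁿ ≥ 999, i.e. 49ⁿ ≥ 8991.
49² = 2401 falls short of 8991 but 49³ = 117649 reaches it, so n = 3.

3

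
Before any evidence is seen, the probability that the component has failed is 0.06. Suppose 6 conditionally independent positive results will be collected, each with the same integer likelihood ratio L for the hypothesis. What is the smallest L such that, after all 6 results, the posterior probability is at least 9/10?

3

Prior odds = 0.06/0.94 = 3/47.
Target odds = 0.9/0.1 = 9.
Need L⁶ ≥ 9 ÷ (3/47) = 141.
2⁶ = 64 < 141 ≤ 729 = 3⁶, so L = 3.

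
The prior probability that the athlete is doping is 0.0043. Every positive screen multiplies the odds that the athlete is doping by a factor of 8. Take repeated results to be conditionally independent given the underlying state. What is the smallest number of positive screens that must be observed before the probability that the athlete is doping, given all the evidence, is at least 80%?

Prior odds = 0.0043/0.9957 = 43/9957.
Likelihood ratio per positive screen = 8.
Target odds: 0.8 ÷ 0.2 = 4.
Need (43/9957) × 8ⁿ ≥ 4, i.e. 8ⁿ ≥ 39828/43.
8³ = 512 falls short of 39828/43 but 8⁴ = 4096 reaches it, so n = 4.

4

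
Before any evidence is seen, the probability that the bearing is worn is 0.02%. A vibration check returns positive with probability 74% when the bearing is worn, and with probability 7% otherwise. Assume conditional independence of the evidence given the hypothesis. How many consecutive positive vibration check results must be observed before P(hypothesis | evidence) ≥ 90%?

Prior odds = 0.0002/0.9998 = 1/4999.
Likelihood ratio of a positive result = 0.74/0.07 = 74/7.
Target odds: 0.9 ÷ 0.1 = 9.
Require (74/7)ⁿ ≥ 9 ÷ (1/4999) = 44991.
(74/7)⁴ = 29986576/2401 falls short of 44991 but (74/7)⁵ ≈132029 reaches it, so n = 5.

5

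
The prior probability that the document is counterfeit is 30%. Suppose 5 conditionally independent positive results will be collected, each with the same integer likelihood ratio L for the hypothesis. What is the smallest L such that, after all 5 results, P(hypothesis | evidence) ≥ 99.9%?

Prior odds = 0.3/0.7 = 3/7.
Target odds = 0.999/0.001 = 999.
Need L⁵ ≥ 999 ÷ (3/7) = 2331.
4⁵ = 1024 < 2331 ≤ 3125 = 5⁵, so L = 5.

5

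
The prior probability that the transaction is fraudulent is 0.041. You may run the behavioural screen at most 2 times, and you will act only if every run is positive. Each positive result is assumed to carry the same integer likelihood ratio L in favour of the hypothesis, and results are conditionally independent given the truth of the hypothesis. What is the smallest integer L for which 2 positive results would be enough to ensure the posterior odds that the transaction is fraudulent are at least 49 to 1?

Prior odds = 0.041/0.959 = 41/959.
Target odds = 49.
Need L² ≥ 49 ÷ (41/959) = 46991/41.
33² = 1089 < 46991/41 ≤ 1156 = 34², so L = 34.

34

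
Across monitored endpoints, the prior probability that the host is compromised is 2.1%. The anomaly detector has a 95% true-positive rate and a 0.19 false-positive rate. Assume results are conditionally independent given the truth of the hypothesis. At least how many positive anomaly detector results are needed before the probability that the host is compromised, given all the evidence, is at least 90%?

Prior odds = 0.021/0.979 = 21/979.
Likelihood ratio of a positive result = 0.95/0.19 = 5.
Target odds: 0.9 ÷ 0.1 = 9.
Require 5ⁿ ≥ 9 ÷ (21/979) = 2937/7.
5³ = 125 falls short of 2937/7 but 5⁴ = 625 reaches it, so n = 4.

4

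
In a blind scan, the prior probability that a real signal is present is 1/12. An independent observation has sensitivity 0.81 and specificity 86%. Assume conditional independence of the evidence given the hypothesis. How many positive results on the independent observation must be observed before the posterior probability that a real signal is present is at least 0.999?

Prior odds: (1/12) ÷ (11/12) = 1/11.
False-positive rate = 1 − 0.86 = 0.14; likelihood ratio of a positive = 0.81/0.14 = 81/14.
Target posterior odds = 0.999/0.001 = 999.
Need (1/11) × (81/14)ⁿ ≥ 999, i.e. (81/14)ⁿ ≥ 10989.
(81/14)⁵ ≈6483.13 falls short of 10989 but (81/14)⁶ ≈37509.6 reaches it, so n = 6.

6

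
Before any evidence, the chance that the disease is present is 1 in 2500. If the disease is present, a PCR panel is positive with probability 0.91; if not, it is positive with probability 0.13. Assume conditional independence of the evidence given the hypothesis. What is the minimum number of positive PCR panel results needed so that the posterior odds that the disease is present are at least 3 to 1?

5

Prior odds: 0.0004 ÷ 0.9996 = 1/2499.
Likelihood ratio of a positive = 0.91/0.13 = 7.
Target odds = 3.
Need (1/2499) × 7ⁿ ≥ 3, i.e. 7ⁿ ≥ 7497.
7⁴ = 2401 falls short of 7497 but 7⁵ = 16807 reaches it, so n = 5.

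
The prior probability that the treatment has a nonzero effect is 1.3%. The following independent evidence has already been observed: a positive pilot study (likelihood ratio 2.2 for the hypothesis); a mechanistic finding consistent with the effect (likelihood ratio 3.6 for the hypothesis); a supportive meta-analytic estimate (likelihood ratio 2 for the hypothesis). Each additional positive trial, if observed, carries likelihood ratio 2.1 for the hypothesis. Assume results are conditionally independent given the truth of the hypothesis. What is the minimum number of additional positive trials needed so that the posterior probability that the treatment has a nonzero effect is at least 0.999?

12

Prior odds = 0.013/0.987 = 13/987.
Combined Bayes factor of the evidence already in hand = 2.2 × 3.6 × 2 = 15.84.
Odds after that evidence = (13/987) × 15.84 = 1716/8225.
Target odds = 0.999/0.001 = 999.
Need 2.1ⁿ ≥ 999 ÷ (1716/8225) = 2738925/572.
2.1¹¹ ≈3502.78 falls short of 2738925/572 but 2.1¹² ≈7355.83 reaches it, so n = 12.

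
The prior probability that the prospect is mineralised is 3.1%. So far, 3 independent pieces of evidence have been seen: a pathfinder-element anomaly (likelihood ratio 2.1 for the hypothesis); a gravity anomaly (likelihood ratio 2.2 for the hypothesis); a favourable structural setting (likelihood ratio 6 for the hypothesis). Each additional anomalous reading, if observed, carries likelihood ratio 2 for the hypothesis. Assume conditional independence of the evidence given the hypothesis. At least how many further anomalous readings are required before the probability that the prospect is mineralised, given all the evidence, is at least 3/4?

Prior odds = 0.031/0.969 = 31/969.
Combined Bayes factor of the evidence already in hand = 2.1 × 2.2 × 6 = 27.72.
Odds after that evidence = (31/969) × 27.72 = 7161/8075.
Target odds = 0.75/0.25 = 3.
Need 2ⁿ ≥ 3 ÷ (7161/8075) = 8075/2387.
2¹ = 2 falls short of 8075/2387 but 2² = 4 reaches it, so n = 2.

2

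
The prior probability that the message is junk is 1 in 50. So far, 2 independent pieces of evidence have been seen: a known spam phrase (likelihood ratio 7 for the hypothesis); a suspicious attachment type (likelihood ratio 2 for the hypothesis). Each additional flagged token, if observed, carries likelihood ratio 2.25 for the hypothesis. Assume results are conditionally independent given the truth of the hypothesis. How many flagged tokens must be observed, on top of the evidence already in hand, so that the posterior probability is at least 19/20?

Prior odds = 0.02/0.98 = 1/49.
Combined Bayes factor of the evidence already in hand = 7 × 2 = 14.
Odds after that evidence = (1/49) × 14 = 2/7.
Target odds = 0.95/0.05 = 19.
Need 2.25ⁿ ≥ 19 ÷ (2/7) = 66.5.
2.25⁵ = 59049/1024 falls short of 66.5 but 2.25⁶ = 531441/4096 reaches it, so n = 6.

6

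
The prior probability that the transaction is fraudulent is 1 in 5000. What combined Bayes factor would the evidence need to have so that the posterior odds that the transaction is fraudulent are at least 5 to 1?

Prior odds = 0.0002/0.9998 = 1/4999.
Target odds = 5.
Required Bayes factor = 5 ÷ (1/4999) = 24995.

24995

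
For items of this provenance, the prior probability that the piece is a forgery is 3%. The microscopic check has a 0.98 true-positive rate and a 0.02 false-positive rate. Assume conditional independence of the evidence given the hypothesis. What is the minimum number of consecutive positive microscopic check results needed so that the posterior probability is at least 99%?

3

Prior odds: 0.03 ÷ 0.97 = 3/97.
Likelihood ratio of a positive result = 0.98/0.02 = 49.
Target odds: 0.99 ÷ 0.01 = 99.
Need (3/97) × 49ⁿ ≥ 99, i.e. 49ⁿ ≥ 3201.
49² = 2401 falls short of 3201 but 49³ = 117649 reaches it, so n = 3.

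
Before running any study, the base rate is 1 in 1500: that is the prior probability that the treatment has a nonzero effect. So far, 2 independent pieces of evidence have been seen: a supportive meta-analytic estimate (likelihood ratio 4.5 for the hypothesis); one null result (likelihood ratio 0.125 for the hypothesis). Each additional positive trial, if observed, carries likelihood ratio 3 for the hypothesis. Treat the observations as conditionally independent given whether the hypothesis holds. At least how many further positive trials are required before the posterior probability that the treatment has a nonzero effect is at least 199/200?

Prior odds = (1/1500)/(1499/1500) = 1/1499.
Combined Bayes factor of the evidence already in hand = 4.5 × 0.125 = 0.5625.
Odds after that evidence = (1/1499) × 0.5625 = 9/23984.
Target odds = 0.995/0.005 = 199.
Need 3ⁿ ≥ 199 ÷ (9/23984) = 4772816/9.
3¹¹ = 177147 falls short of 4772816/9 but 3¹² = 531441 reaches it, so n = 12.

12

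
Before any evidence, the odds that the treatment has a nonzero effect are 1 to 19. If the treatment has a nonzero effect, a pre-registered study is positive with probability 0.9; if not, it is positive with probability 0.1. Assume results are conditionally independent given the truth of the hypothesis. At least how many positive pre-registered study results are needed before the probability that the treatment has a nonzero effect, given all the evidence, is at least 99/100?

4

Prior odds = 1/19.
Likelihood ratio of a positive = 0.9/0.1 = 9.
Target posterior odds = 0.99/0.01 = 99.
Need (1/19) × 9ⁿ ≥ 99, i.e. 9ⁿ ≥ 1881.
9³ = 729 falls short of 1881 but 9⁴ = 6561 reaches it, so n = 4.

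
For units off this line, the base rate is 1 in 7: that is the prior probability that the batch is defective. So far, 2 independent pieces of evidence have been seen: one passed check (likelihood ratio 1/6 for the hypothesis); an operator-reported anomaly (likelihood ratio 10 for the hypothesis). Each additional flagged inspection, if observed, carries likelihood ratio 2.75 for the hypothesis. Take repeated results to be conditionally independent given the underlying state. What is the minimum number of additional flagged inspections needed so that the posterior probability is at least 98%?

Prior odds = (1/7)/(6/7) = 1/6.
Combined Bayes factor of the evidence already in hand = (1/6) × 10 = 5/3.
Odds after that evidence = (1/6) × 5/3 = 5/18.
Target odds = 0.98/0.02 = 49.
Need 2.75ⁿ ≥ 49 ÷ (5/18) = 176.4.
2.75⁵ = 161051/1024 falls short of 176.4 but 2.75⁶ = 1771561/4096 reaches it, so n = 6.

6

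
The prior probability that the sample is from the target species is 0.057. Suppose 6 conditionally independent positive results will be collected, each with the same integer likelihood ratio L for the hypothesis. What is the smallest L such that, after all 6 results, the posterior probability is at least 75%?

2

Prior odds = 0.057/0.943 = 57/943.
Target odds = 0.75/0.25 = 3.
Need L⁶ ≥ 3 ÷ (57/943) = 943/19.
1⁶ = 1 < 943/19 ≤ 64 = 2⁶, so L = 2.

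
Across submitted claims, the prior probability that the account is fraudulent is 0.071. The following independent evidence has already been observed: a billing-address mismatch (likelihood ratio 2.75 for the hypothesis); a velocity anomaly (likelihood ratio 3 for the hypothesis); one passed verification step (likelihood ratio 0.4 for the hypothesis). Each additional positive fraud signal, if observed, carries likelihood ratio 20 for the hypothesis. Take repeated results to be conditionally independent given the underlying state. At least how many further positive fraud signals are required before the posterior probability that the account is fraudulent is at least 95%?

2

Prior odds = 0.071/0.929 = 71/929.
Combined Bayes factor of the evidence already in hand = 2.75 × 3 × 0.4 = 3.3.
Odds after that evidence = (71/929) × 3.3 = 2343/9290.
Target odds = 0.95/0.05 = 19.
Need 20ⁿ ≥ 19 ÷ (2343/9290) = 176510/2343.
20¹ = 20 falls short of 176510/2343 but 20² = 400 reaches it, so n = 2.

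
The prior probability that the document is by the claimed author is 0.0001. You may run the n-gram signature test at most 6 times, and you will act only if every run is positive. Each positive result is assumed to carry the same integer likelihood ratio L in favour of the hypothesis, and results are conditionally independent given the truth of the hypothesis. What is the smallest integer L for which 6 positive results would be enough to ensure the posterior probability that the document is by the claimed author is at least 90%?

Prior odds = 0.0001/0.9999 = 1/9999.
Target odds = 0.9/0.1 = 9.
Need L⁶ ≥ 9 ÷ (1/9999) = 89991.
6⁶ = 46656 < 89991 ≤ 117649 = 7⁶, so L = 7.

7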